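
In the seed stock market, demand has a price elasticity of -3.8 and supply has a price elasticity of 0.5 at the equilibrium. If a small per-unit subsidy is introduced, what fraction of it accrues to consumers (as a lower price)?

Consumer share = 5/43

For a small subsidy around the equilibrium, the benefit split depends on the relative slopes, which at a point are proportional to the elasticities.
Buyer share = εs/(εs + |εd|) = 0.5/(0.5 + 3.8) = 5/43; seller share = |εd|/(εs + |εd|) = 38/43.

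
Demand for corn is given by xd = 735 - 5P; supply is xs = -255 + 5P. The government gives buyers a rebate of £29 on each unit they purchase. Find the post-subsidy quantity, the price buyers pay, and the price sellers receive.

Pre-subsidy: 735 - 5P = -255 + 5P gives P* = 99, x* = 240.
With the rebate, buyers effectively pay Pb = Ps − 29, where Ps is the price sellers receive.
Demand in terms of Ps becomes xd = 735 − 5(Ps − 29) = 880 - 5Ps. Setting this equal to supply: 880 - 5Ps = -255 + 5Ps, so Ps = 113.5.
Buyers pay Pb = 113.5 − 29 = 84.5; x' = -255 + 5·113.5 = 312.5.

x' = 312.5; buyers pay £84.5; sellers receive £113.5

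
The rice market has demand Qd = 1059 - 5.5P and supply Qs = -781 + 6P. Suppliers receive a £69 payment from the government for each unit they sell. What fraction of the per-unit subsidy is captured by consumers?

Pre-subsidy: 1059 - 5.5P = -781 + 6P gives P* = 160, Q* = 179.
With the subsidy, sellers receive Ps = Pb + 69 for each unit, where Pb is the price buyers pay.
Supply in terms of Pb becomes Qs = -781 + 6(Pb + 69) = -367 + 6Pb. Setting this equal to demand: 1059 - 5.5Pb = -367 + 6Pb, so Pb = 124.
Sellers receive Ps = 124 + 69 = 193; Q' = 1059 − 5.5·124 = 377.
Buyers' price falls by P* − Pb = 160 − 124 = 36; sellers' price rises by Ps − P* = 193 − 160 = 33.
So consumers capture 36/69 = 12/23 of each unit of subsidy.

Consumer share = 12/23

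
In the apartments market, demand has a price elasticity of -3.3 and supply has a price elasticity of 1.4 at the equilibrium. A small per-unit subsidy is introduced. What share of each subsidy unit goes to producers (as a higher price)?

For a small subsidy around the equilibrium, the benefit split depends on the relative slopes, which at a point are proportional to the elasticities.
Buyer share = εs/(εs + |εd|) = 1.4/(1.4 + 3.3) = 14/47; seller share = |εd|/(εs + |εd|) = 33/47.
So producers capture 33/47 of the subsidy.

Producer share = 33/47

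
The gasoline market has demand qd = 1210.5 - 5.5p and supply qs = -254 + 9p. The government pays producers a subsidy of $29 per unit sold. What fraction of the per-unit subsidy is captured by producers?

Producer share = 11/29

Pre-subsidy: 1210.5 - 5.5p = -254 + 9p gives p* = 101, q* = 655.
With the subsidy, sellers receive ps = pb + 29 for each unit, where pb is the price buyers pay.
Supply in terms of pb becomes qs = -254 + 9(pb + 29) = 7 + 9pb. Setting this equal to demand: 1210.5 - 5.5pb = 7 + 9pb, so pb = 83.
Sellers receive ps = 83 + 29 = 112; q' = 1210.5 − 5.5·83 = 754.
Buyers' price falls by p* − pb = 101 − 83 = 18; sellers' price rises by ps − p* = 112 − 101 = 11.
So producers capture 11/29 = 11/29 of each unit of subsidy.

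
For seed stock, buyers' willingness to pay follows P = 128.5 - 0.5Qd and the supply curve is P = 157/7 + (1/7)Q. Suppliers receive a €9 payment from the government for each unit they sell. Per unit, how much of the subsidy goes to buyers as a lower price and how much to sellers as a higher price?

Buyers gain €7 per unit; sellers gain €2 per unit

Pre-subsidy: 128.5 - 0.5Q = 157/7 + (1/7)Q gives Q* = 165 and P* = 46.
With the subsidy, sellers receive Ps = Pb + 9 for each unit, where Pb is the price buyers pay.
On the curves, Pb = 128.5 - 0.5Q and Ps = 157/7 + (1/7)Q; the wedge Ps − Pb = 9 gives 157/7 + (1/7)Q − (128.5 - 0.5Q) = 9, so Q' = 179.
Then Pb = 128.5 − 0.5·179 = 39 and Ps = 157/7 + (1/7)·179 = 48.
Buyers' price falls by P* − Pb = 46 − 39 = 7; sellers' price rises by Ps − P* = 48 − 46 = 2.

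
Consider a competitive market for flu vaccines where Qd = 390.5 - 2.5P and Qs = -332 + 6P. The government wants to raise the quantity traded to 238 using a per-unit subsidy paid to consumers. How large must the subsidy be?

Required subsidy s = 34 per unit

At Q = 238, invert demand for the buyer price: Pb = (390.5 − 238)/2.5 = 61; invert supply for the seller price: Ps = (238 − (-332))/6 = 95.
The subsidy must fill the gap: s = Ps − Pb = 95 − 61 = 34.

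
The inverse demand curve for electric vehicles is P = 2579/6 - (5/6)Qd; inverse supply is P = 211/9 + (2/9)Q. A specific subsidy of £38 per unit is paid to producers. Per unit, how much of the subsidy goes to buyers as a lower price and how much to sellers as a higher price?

Buyers gain £30 per unit; sellers gain £8 per unit

Pre-subsidy: 2579/6 - (5/6)Q = 211/9 + (2/9)Q gives Q* = 385 and P* = 109.
With the subsidy, sellers receive Ps = Pb + 38 for each unit, where Pb is the price buyers pay.
On the curves, Pb = 2579/6 - (5/6)Q and Ps = 211/9 + (2/9)Q; the wedge Ps − Pb = 38 gives 211/9 + (2/9)Q − (2579/6 - (5/6)Q) = 38, so Q' = 421.
Then Pb = 2579/6 − (5/6)·421 = 79 and Ps = 211/9 + (2/9)·421 = 117.
Buyers' price falls by P* − Pb = 109 − 79 = 30; sellers' price rises by Ps − P* = 117 − 109 = 8.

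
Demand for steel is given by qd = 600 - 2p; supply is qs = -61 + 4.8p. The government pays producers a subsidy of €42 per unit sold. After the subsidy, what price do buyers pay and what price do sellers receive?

Pre-subsidy: 600 - 2p = -61 + 4.8p gives p* = 3305/34, q* = 6895/17.
With the subsidy, sellers receive ps = pb + 42 for each unit, where pb is the price buyers pay.
Supply in terms of pb becomes qs = -61 + 4.8(pb + 42) = 140.6 + 4.8pb. Setting this equal to demand: 600 - 2pb = 140.6 + 4.8pb, so pb = 2297/34.
Sellers receive ps = 2297/34 + 42 = 3725/34; q' = 600 − 2·(2297/34) = 7903/17.

Buyers pay 2297/34; sellers receive 3725/34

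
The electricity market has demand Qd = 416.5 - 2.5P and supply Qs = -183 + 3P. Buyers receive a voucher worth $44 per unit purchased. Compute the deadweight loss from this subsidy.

Pre-subsidy: 416.5 - 2.5P = -183 + 3P gives P* = 109, Q* = 144.
With the rebate, buyers effectively pay Pb = Ps − 44, where Ps is the price sellers receive.
Demand in terms of Ps becomes Qd = 416.5 − 2.5(Ps − 44) = 526.5 - 2.5Ps. Setting this equal to supply: 526.5 - 2.5Ps = -183 + 3Ps, so Ps = 129.
Buyers pay Pb = 129 − 44 = 85; Q' = -183 + 3·129 = 204.
The subsidy expands output by 204 − 144 = 60 past the efficient level; on those units the gap between marginal cost and willingness to pay runs from 0 up to 44.
DWL = ½ × 44 × 60 = 1320.

Deadweight loss = $1320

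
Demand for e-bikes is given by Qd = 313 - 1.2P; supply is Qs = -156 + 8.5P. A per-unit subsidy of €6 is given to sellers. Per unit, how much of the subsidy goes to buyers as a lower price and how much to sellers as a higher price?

Pre-subsidy: 313 - 1.2P = -156 + 8.5P gives P* = 4690/97, Q* = 24733/97.
With the subsidy, sellers receive Ps = Pb + 6 for each unit, where Pb is the price buyers pay.
Supply in terms of Pb becomes Qs = -156 + 8.5(Pb + 6) = -105 + 8.5Pb. Setting this equal to demand: 313 - 1.2Pb = -105 + 8.5Pb, so Pb = 4180/97.
Sellers receive Ps = 4180/97 + 6 = 4762/97; Q' = 313 − 1.2·(4180/97) = 25345/97.
Buyers' price falls by P* − Pb = 4690/97 − 4180/97 = 510/97; sellers' price rises by Ps − P* = 4762/97 − 4690/97 = 72/97.

Buyers gain 510/97 per unit; sellers gain 72/97 per unit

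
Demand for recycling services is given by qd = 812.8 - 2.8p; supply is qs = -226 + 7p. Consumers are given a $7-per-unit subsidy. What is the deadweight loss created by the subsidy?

Pre-subsidy: 812.8 - 2.8p = -226 + 7p gives p* = 106, q* = 516.
With the rebate, buyers effectively pay pb = ps − 7, where ps is the price sellers receive.
Demand in terms of ps becomes qd = 812.8 − 2.8(ps − 7) = 832.4 - 2.8ps. Setting this equal to supply: 832.4 - 2.8ps = -226 + 7ps, so ps = 108.
Buyers pay pb = 108 − 7 = 101; q' = -226 + 7·108 = 530.
The subsidy expands output by 530 − 516 = 14 past the efficient level; on those units the gap between marginal cost and willingness to pay runs from 0 up to 7.
DWL = ½ × 7 × 14 = 49.

Deadweight loss = $49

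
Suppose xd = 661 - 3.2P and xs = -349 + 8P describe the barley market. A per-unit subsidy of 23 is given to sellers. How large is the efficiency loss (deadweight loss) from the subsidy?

Pre-subsidy: 661 - 3.2P = -349 + 8P gives P* = 2525/28, x* = 2607/7.
With the subsidy, sellers receive Ps = Pb + 23 for each unit, where Pb is the price buyers pay.
Supply in terms of Pb becomes xs = -349 + 8(Pb + 23) = -165 + 8Pb. Setting this equal to demand: 661 - 3.2Pb = -165 + 8Pb, so Pb = 73.75.
Sellers receive Ps = 73.75 + 23 = 96.75; x' = 661 − 3.2·73.75 = 425.
The subsidy expands output by 425 − 2607/7 = 368/7 past the efficient level; on those units the gap between marginal cost and willingness to pay runs from 0 up to 23.
DWL = ½ × 23 × 368/7 = 4232/7.

Deadweight loss = 4232/7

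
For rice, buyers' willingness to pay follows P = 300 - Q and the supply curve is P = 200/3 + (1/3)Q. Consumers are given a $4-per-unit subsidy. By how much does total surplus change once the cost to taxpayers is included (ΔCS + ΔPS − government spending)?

Pre-subsidy: 300 - Q = 200/3 + (1/3)Q gives Q* = 175 and P* = 125.
With the rebate, buyers effectively pay Pb = Ps − 4, where Ps is the price sellers receive.
On the curves, Pb = 300 - Q and Ps = 200/3 + (1/3)Q; the wedge Ps − Pb = 4 gives 200/3 + (1/3)Q − (300 - Q) = 4, so Q' = 178.
Then Pb = 300 − 1·178 = 122 and Ps = 200/3 + (1/3)·178 = 126.
ΔCS = ½(175 + 178)(125 − 122) = 529.5; ΔPS = ½(175 + 178)(126 − 125) = 176.5.
Government spending = 4 × 178 = 712.
Net change = 529.5 + 176.5 − 712 = -6. The loss equals the DWL triangle ½·4·3.

Net change in total surplus = -$6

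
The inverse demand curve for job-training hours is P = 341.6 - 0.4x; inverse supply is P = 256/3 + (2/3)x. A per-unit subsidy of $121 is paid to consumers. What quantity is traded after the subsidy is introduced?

x' = 353.6875

Pre-subsidy: 341.6 - 0.4x = 256/3 + (2/3)x gives x* = 240.25 and P* = 245.5.
With the rebate, buyers effectively pay Pb = Ps − 121, where Ps is the price sellers receive.
On the curves, Pb = 341.6 - 0.4x and Ps = 256/3 + (2/3)x; the wedge Ps − Pb = 121 gives 256/3 + (2/3)x − (341.6 - 0.4x) = 121, so x' = 353.6875.
Then Pb = 341.6 − 0.4·353.6875 = 200.125 and Ps = 256/3 + (2/3)·353.6875 = 321.125.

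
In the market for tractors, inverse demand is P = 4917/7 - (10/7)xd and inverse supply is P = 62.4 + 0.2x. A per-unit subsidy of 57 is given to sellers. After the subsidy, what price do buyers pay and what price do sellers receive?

Buyers pay 91; sellers receive 148

Pre-subsidy: 4917/7 - (10/7)x = 62.4 + 0.2x gives x* = 393 and P* = 141.
With the subsidy, sellers receive Ps = Pb + 57 for each unit, where Pb is the price buyers pay.
On the curves, Pb = 4917/7 - (10/7)x and Ps = 62.4 + 0.2x; the wedge Ps − Pb = 57 gives 62.4 + 0.2x − (4917/7 - (10/7)x) = 57, so x' = 428.
Then Pb = 4917/7 − (10/7)·428 = 91 and Ps = 62.4 + 0.2·428 = 148.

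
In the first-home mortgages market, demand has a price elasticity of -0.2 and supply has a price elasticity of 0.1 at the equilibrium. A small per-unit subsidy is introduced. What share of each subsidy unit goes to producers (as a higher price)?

Producer share = 2/3

For a small subsidy around the equilibrium, the benefit split depends on the relative slopes, which at a point are proportional to the elasticities.
Buyer share = εs/(εs + |εd|) = 0.1/(0.1 + 0.2) = 1/3; seller share = |εd|/(εs + |εd|) = 2/3.
So producers capture 2/3 of the subsidy.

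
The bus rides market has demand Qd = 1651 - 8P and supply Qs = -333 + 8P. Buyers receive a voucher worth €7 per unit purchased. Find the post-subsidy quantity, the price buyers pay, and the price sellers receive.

Q' = 687; buyers pay €120.5; sellers receive €127.5

Pre-subsidy: 1651 - 8P = -333 + 8P gives P* = 124, Q* = 659.
With the rebate, buyers effectively pay Pb = Ps − 7, where Ps is the price sellers receive.
Demand in terms of Ps becomes Qd = 1651 − 8(Ps − 7) = 1707 - 8Ps. Setting this equal to supply: 1707 - 8Ps = -333 + 8Ps, so Ps = 127.5.
Buyers pay Pb = 127.5 − 7 = 120.5; Q' = -333 + 8·127.5 = 687.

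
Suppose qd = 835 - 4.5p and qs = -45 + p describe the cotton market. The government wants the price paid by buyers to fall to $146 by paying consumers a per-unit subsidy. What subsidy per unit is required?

At a buyer price of 146, quantity demanded is 835 − 4.5·146 = 178.
Sellers supply 178 only when they receive ps with -45 + 1·ps = 178, i.e. ps = 223.
s = ps − pb = 223 − 146 = 77.

Required subsidy s = $77 per unit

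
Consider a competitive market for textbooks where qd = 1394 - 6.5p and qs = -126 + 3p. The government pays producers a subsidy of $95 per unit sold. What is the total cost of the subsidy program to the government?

Pre-subsidy: 1394 - 6.5p = -126 + 3p gives p* = 160, q* = 354.
With the subsidy, sellers receive ps = pb + 95 for each unit, where pb is the price buyers pay.
Supply in terms of pb becomes qs = -126 + 3(pb + 95) = 159 + 3pb. Setting this equal to demand: 1394 - 6.5pb = 159 + 3pb, so pb = 130.
Sellers receive ps = 130 + 95 = 225; q' = 1394 − 6.5·130 = 549.
Government outlay = subsidy × quantity = 95 × 549 = 52155.

Government cost = $52155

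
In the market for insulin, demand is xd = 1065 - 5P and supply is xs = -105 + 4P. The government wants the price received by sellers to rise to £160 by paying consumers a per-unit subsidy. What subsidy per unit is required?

Required subsidy s = £54 per unit

At a seller price of 160, quantity supplied is -105 + 4·160 = 535.
Buyers absorb 535 only when they pay Pb with 1065 − 5·Pb = 535, i.e. Pb = 106.
s = Ps − Pb = 160 − 106 = 54.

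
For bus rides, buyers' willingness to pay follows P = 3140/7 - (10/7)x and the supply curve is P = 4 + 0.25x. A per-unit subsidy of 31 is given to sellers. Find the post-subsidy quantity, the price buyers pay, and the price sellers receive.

Pre-subsidy: 3140/7 - (10/7)x = 4 + 0.25x gives x* = 12448/47 and P* = 3300/47.
With the subsidy, sellers receive Ps = Pb + 31 for each unit, where Pb is the price buyers pay.
On the curves, Pb = 3140/7 - (10/7)x and Ps = 4 + 0.25x; the wedge Ps − Pb = 31 gives 4 + 0.25x − (3140/7 - (10/7)x) = 31, so x' = 13316/47.
Then Pb = 3140/7 − (10/7)·(13316/47) = 2060/47 and Ps = 4 + 0.25·(13316/47) = 3517/47.

x' = 13316/47; buyers pay 2060/47; sellers receive 3517/47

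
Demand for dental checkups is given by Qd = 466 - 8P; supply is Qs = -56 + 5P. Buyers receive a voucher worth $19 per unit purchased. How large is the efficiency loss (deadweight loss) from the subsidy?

Deadweight loss = 7220/13

Pre-subsidy: 466 - 8P = -56 + 5P gives P* = 522/13, Q* = 1882/13.
With the rebate, buyers effectively pay Pb = Ps − 19, where Ps is the price sellers receive.
Demand in terms of Ps becomes Qd = 466 − 8(Ps − 19) = 618 - 8Ps. Setting this equal to supply: 618 - 8Ps = -56 + 5Ps, so Ps = 674/13.
Buyers pay Pb = 674/13 − 19 = 427/13; Q' = -56 + 5·(674/13) = 2642/13.
The subsidy expands output by 2642/13 − 1882/13 = 760/13 past the efficient level; on those units the gap between marginal cost and willingness to pay runs from 0 up to 19.
DWL = ½ × 19 × 760/13 = 7220/13.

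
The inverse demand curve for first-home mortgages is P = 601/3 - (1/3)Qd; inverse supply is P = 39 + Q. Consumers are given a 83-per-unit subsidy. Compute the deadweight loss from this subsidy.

Pre-subsidy: 601/3 - (1/3)Q = 39 + Q gives Q* = 121 and P* = 160.
With the rebate, buyers effectively pay Pb = Ps − 83, where Ps is the price sellers receive.
On the curves, Pb = 601/3 - (1/3)Q and Ps = 39 + Q; the wedge Ps − Pb = 83 gives 39 + Q − (601/3 - (1/3)Q) = 83, so Q' = 183.25.
Then Pb = 601/3 − (1/3)·183.25 = 139.25 and Ps = 39 + 1·183.25 = 222.25.
The subsidy expands output by 183.25 − 121 = 62.25 past the efficient level; on those units the gap between marginal cost and willingness to pay runs from 0 up to 83.
DWL = ½ × 83 × 62.25 = 2583.375.

Deadweight loss = 2583.375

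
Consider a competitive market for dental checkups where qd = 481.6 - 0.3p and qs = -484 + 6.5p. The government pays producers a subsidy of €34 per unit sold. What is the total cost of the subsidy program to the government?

Pre-subsidy: 481.6 - 0.3p = -484 + 6.5p gives p* = 142, q* = 439.
With the subsidy, sellers receive ps = pb + 34 for each unit, where pb is the price buyers pay.
Supply in terms of pb becomes qs = -484 + 6.5(pb + 34) = -263 + 6.5pb. Setting this equal to demand: 481.6 - 0.3pb = -263 + 6.5pb, so pb = 109.5.
Sellers receive ps = 109.5 + 34 = 143.5; q' = 481.6 − 0.3·109.5 = 448.75.
Government outlay = subsidy × quantity = 34 × 448.75 = 15257.5.

Government cost = €15257.5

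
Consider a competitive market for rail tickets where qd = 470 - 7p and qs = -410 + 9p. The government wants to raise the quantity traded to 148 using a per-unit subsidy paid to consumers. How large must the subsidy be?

At q = 148, invert demand for the buyer price: pb = (470 − 148)/7 = 46; invert supply for the seller price: ps = (148 − (-410))/9 = 62.
The subsidy must fill the gap: s = ps − pb = 62 − 46 = 16.

Required subsidy s = 16 per unit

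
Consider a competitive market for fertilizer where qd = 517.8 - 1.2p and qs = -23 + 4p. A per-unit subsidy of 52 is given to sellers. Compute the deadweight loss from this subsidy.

Pre-subsidy: 517.8 - 1.2p = -23 + 4p gives p* = 104, q* = 393.
With the subsidy, sellers receive ps = pb + 52 for each unit, where pb is the price buyers pay.
Supply in terms of pb becomes qs = -23 + 4(pb + 52) = 185 + 4pb. Setting this equal to demand: 517.8 - 1.2pb = 185 + 4pb, so pb = 64.
Sellers receive ps = 64 + 52 = 116; q' = 517.8 − 1.2·64 = 441.
The subsidy expands output by 441 − 393 = 48 past the efficient level; on those units the gap between marginal cost and willingness to pay runs from 0 up to 52.
DWL = ½ × 52 × 48 = 1248.

Deadweight loss = 1248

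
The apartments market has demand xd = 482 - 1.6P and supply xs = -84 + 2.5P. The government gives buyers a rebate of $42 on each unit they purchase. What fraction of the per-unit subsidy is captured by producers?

Pre-subsidy: 482 - 1.6P = -84 + 2.5P gives P* = 5660/41, x* = 10706/41.
With the rebate, buyers effectively pay Pb = Ps − 42, where Ps is the price sellers receive.
Demand in terms of Ps becomes xd = 482 − 1.6(Ps − 42) = 549.2 - 1.6Ps. Setting this equal to supply: 549.2 - 1.6Ps = -84 + 2.5Ps, so Ps = 6332/41.
Buyers pay Pb = 6332/41 − 42 = 4610/41; x' = -84 + 2.5·(6332/41) = 12386/41.
Buyers' price falls by P* − Pb = 5660/41 − 4610/41 = 1050/41; sellers' price rises by Ps − P* = 6332/41 − 5660/41 = 672/41.
So producers capture (672/41)/42 = 16/41 of each unit of subsidy.

Producer share = 16/41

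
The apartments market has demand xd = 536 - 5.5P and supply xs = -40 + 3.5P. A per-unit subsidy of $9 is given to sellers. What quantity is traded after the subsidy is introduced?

Pre-subsidy: 536 - 5.5P = -40 + 3.5P gives P* = 64, x* = 184.
With the subsidy, sellers receive Ps = Pb + 9 for each unit, where Pb is the price buyers pay.
Supply in terms of Pb becomes xs = -40 + 3.5(Pb + 9) = -8.5 + 3.5Pb. Setting this equal to demand: 536 - 5.5Pb = -8.5 + 3.5Pb, so Pb = 60.5.
Sellers receive Ps = 60.5 + 9 = 69.5; x' = 536 − 5.5·60.5 = 203.25.

x' = 203.25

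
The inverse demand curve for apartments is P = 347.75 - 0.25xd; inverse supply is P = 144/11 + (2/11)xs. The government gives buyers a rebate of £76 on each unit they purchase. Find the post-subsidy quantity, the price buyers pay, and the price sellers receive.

Pre-subsidy: 347.75 - 0.25x = 144/11 + (2/11)x gives x* = 775 and P* = 154.
With the rebate, buyers effectively pay Pb = Ps − 76, where Ps is the price sellers receive.
On the curves, Pb = 347.75 - 0.25x and Ps = 144/11 + (2/11)x; the wedge Ps − Pb = 76 gives 144/11 + (2/11)x − (347.75 - 0.25x) = 76, so x' = 951.
Then Pb = 347.75 − 0.25·951 = 110 and Ps = 144/11 + (2/11)·951 = 186.

x' = 951; buyers pay £110; sellers receive £186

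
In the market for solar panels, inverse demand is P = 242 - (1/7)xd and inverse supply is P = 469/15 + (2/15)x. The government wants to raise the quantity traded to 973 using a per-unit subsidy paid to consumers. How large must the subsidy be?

Required subsidy s = 58 per unit

At x = 973, from the demand curve buyers pay Pb = 242 − (1/7)·973 = 103; from the supply curve sellers need Ps = 469/15 + (2/15)·973 = 161.
The subsidy must fill the gap: s = Ps − Pb = 161 − 103 = 58.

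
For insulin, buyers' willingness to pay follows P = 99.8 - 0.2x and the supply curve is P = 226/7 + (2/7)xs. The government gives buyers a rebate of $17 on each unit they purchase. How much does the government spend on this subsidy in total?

Pre-subsidy: 99.8 - 0.2x = 226/7 + (2/7)x gives x* = 139 and P* = 72.
With the rebate, buyers effectively pay Pb = Ps − 17, where Ps is the price sellers receive.
On the curves, Pb = 99.8 - 0.2x and Ps = 226/7 + (2/7)x; the wedge Ps − Pb = 17 gives 226/7 + (2/7)x − (99.8 - 0.2x) = 17, so x' = 174.
Then Pb = 99.8 − 0.2·174 = 65 and Ps = 226/7 + (2/7)·174 = 82.
Government outlay = subsidy × quantity = 17 × 174 = 2958.

Government cost = $2958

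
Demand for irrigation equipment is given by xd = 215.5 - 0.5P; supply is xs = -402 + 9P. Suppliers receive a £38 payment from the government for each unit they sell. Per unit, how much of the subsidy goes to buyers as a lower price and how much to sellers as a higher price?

Pre-subsidy: 215.5 - 0.5P = -402 + 9P gives P* = 65, x* = 183.
With the subsidy, sellers receive Ps = Pb + 38 for each unit, where Pb is the price buyers pay.
Supply in terms of Pb becomes xs = -402 + 9(Pb + 38) = -60 + 9Pb. Setting this equal to demand: 215.5 - 0.5Pb = -60 + 9Pb, so Pb = 29.
Sellers receive Ps = 29 + 38 = 67; x' = 215.5 − 0.5·29 = 201.
Buyers' price falls by P* − Pb = 65 − 29 = 36; sellers' price rises by Ps − P* = 67 − 65 = 2.

Buyers gain £36 per unit; sellers gain £2 per unit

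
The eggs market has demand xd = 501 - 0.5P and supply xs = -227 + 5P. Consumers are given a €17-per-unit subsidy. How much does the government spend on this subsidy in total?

Government cost = 82756/11

Pre-subsidy: 501 - 0.5P = -227 + 5P gives P* = 1456/11, x* = 4783/11.
With the rebate, buyers effectively pay Pb = Ps − 17, where Ps is the price sellers receive.
Demand in terms of Ps becomes xd = 501 − 0.5(Ps − 17) = 509.5 - 0.5Ps. Setting this equal to supply: 509.5 - 0.5Ps = -227 + 5Ps, so Ps = 1473/11.
Buyers pay Pb = 1473/11 − 17 = 1286/11; x' = -227 + 5·(1473/11) = 4868/11.
Government outlay = subsidy × quantity = 17 × 4868/11 = 82756/11.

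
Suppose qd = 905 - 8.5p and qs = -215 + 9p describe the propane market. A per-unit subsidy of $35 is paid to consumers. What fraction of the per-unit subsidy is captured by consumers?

Pre-subsidy: 905 - 8.5p = -215 + 9p gives p* = 64, q* = 361.
With the rebate, buyers effectively pay pb = ps − 35, where ps is the price sellers receive.
Demand in terms of ps becomes qd = 905 − 8.5(ps − 35) = 1202.5 - 8.5ps. Setting this equal to supply: 1202.5 - 8.5ps = -215 + 9ps, so ps = 81.
Buyers pay pb = 81 − 35 = 46; q' = -215 + 9·81 = 514.
Buyers' price falls by p* − pb = 64 − 46 = 18; sellers' price rises by ps − p* = 81 − 64 = 17.
So consumers capture 18/35 = 18/35 of each unit of subsidy.

Consumer share = 18/35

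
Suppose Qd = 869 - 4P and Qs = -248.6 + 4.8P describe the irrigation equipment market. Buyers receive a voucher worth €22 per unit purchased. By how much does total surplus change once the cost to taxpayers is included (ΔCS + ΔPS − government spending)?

Pre-subsidy: 869 - 4P = -248.6 + 4.8P gives P* = 127, Q* = 361.
With the rebate, buyers effectively pay Pb = Ps − 22, where Ps is the price sellers receive.
Demand in terms of Ps becomes Qd = 869 − 4(Ps − 22) = 957 - 4Ps. Setting this equal to supply: 957 - 4Ps = -248.6 + 4.8Ps, so Ps = 137.
Buyers pay Pb = 137 − 22 = 115; Q' = -248.6 + 4.8·137 = 409.
ΔCS = ½(361 + 409)(127 − 115) = 4620; ΔPS = ½(361 + 409)(137 − 127) = 3850.
Government spending = 22 × 409 = 8998.
Net change = 4620 + 3850 − 8998 = -528. The loss equals the DWL triangle ½·22·48.

Net change in total surplus = -€528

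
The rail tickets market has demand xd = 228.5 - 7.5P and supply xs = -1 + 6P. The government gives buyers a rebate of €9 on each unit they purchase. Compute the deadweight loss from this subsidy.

Deadweight loss = €135

Pre-subsidy: 228.5 - 7.5P = -1 + 6P gives P* = 17, x* = 101.
With the rebate, buyers effectively pay Pb = Ps − 9, where Ps is the price sellers receive.
Demand in terms of Ps becomes xd = 228.5 − 7.5(Ps − 9) = 296 - 7.5Ps. Setting this equal to supply: 296 - 7.5Ps = -1 + 6Ps, so Ps = 22.
Buyers pay Pb = 22 − 9 = 13; x' = -1 + 6·22 = 131.
The subsidy expands output by 131 − 101 = 30 past the efficient level; on those units the gap between marginal cost and willingness to pay runs from 0 up to 9.
DWL = ½ × 9 × 30 = 135.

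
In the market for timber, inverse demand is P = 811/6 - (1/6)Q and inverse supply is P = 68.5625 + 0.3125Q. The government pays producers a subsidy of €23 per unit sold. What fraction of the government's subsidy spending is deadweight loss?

Pre-subsidy: 811/6 - (1/6)Q = 68.5625 + 0.3125Q gives Q* = 139 and P* = 112.
With the subsidy, sellers receive Ps = Pb + 23 for each unit, where Pb is the price buyers pay.
On the curves, Pb = 811/6 - (1/6)Q and Ps = 68.5625 + 0.3125Q; the wedge Ps − Pb = 23 gives 68.5625 + 0.3125Q − (811/6 - (1/6)Q) = 23, so Q' = 187.
Then Pb = 811/6 − (1/6)·187 = 104 and Ps = 68.5625 + 0.3125·187 = 127.
ΔCS = ½(139 + 187)(112 − 104) = 1304; ΔPS = ½(139 + 187)(127 − 112) = 2445.
Government spending = 23 × 187 = 4301.
DWL = ½ × 23 × (187 − 139) = 552; fraction = 552 / 4301 = 24/187.

DWL / government spending = 24/187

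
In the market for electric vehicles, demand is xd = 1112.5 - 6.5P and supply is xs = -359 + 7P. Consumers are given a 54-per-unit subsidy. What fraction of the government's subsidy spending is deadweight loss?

DWL / government spending = 91/586

Pre-subsidy: 1112.5 - 6.5P = -359 + 7P gives P* = 109, x* = 404.
With the rebate, buyers effectively pay Pb = Ps − 54, where Ps is the price sellers receive.
Demand in terms of Ps becomes xd = 1112.5 − 6.5(Ps − 54) = 1463.5 - 6.5Ps. Setting this equal to supply: 1463.5 - 6.5Ps = -359 + 7Ps, so Ps = 135.
Buyers pay Pb = 135 − 54 = 81; x' = -359 + 7·135 = 586.
ΔCS = ½(404 + 586)(109 − 81) = 13860; ΔPS = ½(404 + 586)(135 − 109) = 12870.
Government spending = 54 × 586 = 31644.
DWL = ½ × 54 × (586 − 404) = 4914; fraction = 4914 / 31644 = 91/586.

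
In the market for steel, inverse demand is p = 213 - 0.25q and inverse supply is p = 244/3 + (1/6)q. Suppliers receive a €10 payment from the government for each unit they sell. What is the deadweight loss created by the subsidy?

Pre-subsidy: 213 - 0.25q = 244/3 + (1/6)q gives q* = 316 and p* = 134.
With the subsidy, sellers receive ps = pb + 10 for each unit, where pb is the price buyers pay.
On the curves, pb = 213 - 0.25q and ps = 244/3 + (1/6)q; the wedge ps − pb = 10 gives 244/3 + (1/6)q − (213 - 0.25q) = 10, so q' = 340.
Then pb = 213 − 0.25·340 = 128 and ps = 244/3 + (1/6)·340 = 138.
The subsidy expands output by 340 − 316 = 24 past the efficient level; on those units the gap between marginal cost and willingness to pay runs from 0 up to 10.
DWL = ½ × 10 × 24 = 120.

Deadweight loss = €120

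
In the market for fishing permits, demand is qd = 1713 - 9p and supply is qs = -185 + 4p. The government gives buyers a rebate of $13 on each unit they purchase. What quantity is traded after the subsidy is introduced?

q' = 435

Pre-subsidy: 1713 - 9p = -185 + 4p gives p* = 146, q* = 399.
With the rebate, buyers effectively pay pb = ps − 13, where ps is the price sellers receive.
Demand in terms of ps becomes qd = 1713 − 9(ps − 13) = 1830 - 9ps. Setting this equal to supply: 1830 - 9ps = -185 + 4ps, so ps = 155.
Buyers pay pb = 155 − 13 = 142; q' = -185 + 4·155 = 435.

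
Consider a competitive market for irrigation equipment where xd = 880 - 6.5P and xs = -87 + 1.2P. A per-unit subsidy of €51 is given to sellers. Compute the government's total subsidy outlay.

Pre-subsidy: 880 - 6.5P = -87 + 1.2P gives P* = 9670/77, x* = 4905/77.
With the subsidy, sellers receive Ps = Pb + 51 for each unit, where Pb is the price buyers pay.
Supply in terms of Pb becomes xs = -87 + 1.2(Pb + 51) = -25.8 + 1.2Pb. Setting this equal to demand: 880 - 6.5Pb = -25.8 + 1.2Pb, so Pb = 1294/11.
Sellers receive Ps = 1294/11 + 51 = 1855/11; x' = 880 − 6.5·(1294/11) = 1269/11.
Government outlay = subsidy × quantity = 51 × 1269/11 = 64719/11.

Government cost = 64719/11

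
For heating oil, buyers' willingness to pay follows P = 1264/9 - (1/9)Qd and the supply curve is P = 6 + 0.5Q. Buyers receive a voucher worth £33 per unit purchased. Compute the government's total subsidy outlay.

Government cost = £9042

Pre-subsidy: 1264/9 - (1/9)Q = 6 + 0.5Q gives Q* = 220 and P* = 116.
With the rebate, buyers effectively pay Pb = Ps − 33, where Ps is the price sellers receive.
On the curves, Pb = 1264/9 - (1/9)Q and Ps = 6 + 0.5Q; the wedge Ps − Pb = 33 gives 6 + 0.5Q − (1264/9 - (1/9)Q) = 33, so Q' = 274.
Then Pb = 1264/9 − (1/9)·274 = 110 and Ps = 6 + 0.5·274 = 143.
Government outlay = subsidy × quantity = 33 × 274 = 9042.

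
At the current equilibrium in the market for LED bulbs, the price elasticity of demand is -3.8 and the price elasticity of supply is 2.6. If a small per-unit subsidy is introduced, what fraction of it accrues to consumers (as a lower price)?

For a small subsidy around the equilibrium, the benefit split depends on the relative slopes, which at a point are proportional to the elasticities.
Buyer share = εs/(εs + |εd|) = 2.6/(2.6 + 3.8) = 0.40625; seller share = |εd|/(εs + |εd|) = 0.59375.

Consumer share = 0.40625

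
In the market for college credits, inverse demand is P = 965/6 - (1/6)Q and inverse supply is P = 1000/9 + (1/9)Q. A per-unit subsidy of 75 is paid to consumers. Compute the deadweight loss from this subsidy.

Deadweight loss = 10125

Pre-subsidy: 965/6 - (1/6)Q = 1000/9 + (1/9)Q gives Q* = 179 and P* = 131.
With the rebate, buyers effectively pay Pb = Ps − 75, where Ps is the price sellers receive.
On the curves, Pb = 965/6 - (1/6)Q and Ps = 1000/9 + (1/9)Q; the wedge Ps − Pb = 75 gives 1000/9 + (1/9)Q − (965/6 - (1/6)Q) = 75, so Q' = 449.
Then Pb = 965/6 − (1/6)·449 = 86 and Ps = 1000/9 + (1/9)·449 = 161.
The subsidy expands output by 449 − 179 = 270 past the efficient level; on those units the gap between marginal cost and willingness to pay runs from 0 up to 75.
DWL = ½ × 75 × 270 = 10125.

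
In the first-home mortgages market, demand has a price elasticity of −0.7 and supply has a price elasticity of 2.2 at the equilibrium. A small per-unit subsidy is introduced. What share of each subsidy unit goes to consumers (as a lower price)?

For a small subsidy around the equilibrium, the benefit split depends on the relative slopes, which at a point are proportional to the elasticities.
Buyer share = εs/(εs + |εd|) = 2.2/(2.2 + 0.7) = 22/29; seller share = |εd|/(εs + |εd|) = 7/29.

Consumer share = 22/29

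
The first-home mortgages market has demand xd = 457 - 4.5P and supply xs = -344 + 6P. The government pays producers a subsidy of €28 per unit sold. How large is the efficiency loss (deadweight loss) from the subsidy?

Deadweight loss = €1008

Pre-subsidy: 457 - 4.5P = -344 + 6P gives P* = 534/7, x* = 796/7.
With the subsidy, sellers receive Ps = Pb + 28 for each unit, where Pb is the price buyers pay.
Supply in terms of Pb becomes xs = -344 + 6(Pb + 28) = -176 + 6Pb. Setting this equal to demand: 457 - 4.5Pb = -176 + 6Pb, so Pb = 422/7.
Sellers receive Ps = 422/7 + 28 = 618/7; x' = 457 − 4.5·(422/7) = 1300/7.
The subsidy expands output by 1300/7 − 796/7 = 72 past the efficient level; on those units the gap between marginal cost and willingness to pay runs from 0 up to 28.
DWL = ½ × 28 × 72 = 1008.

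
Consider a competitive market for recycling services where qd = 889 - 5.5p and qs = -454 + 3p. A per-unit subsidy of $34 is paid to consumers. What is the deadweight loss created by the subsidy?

Pre-subsidy: 889 - 5.5p = -454 + 3p gives p* = 158, q* = 20.
With the rebate, buyers effectively pay pb = ps − 34, where ps is the price sellers receive.
Demand in terms of ps becomes qd = 889 − 5.5(ps − 34) = 1076 - 5.5ps. Setting this equal to supply: 1076 - 5.5ps = -454 + 3ps, so ps = 180.
Buyers pay pb = 180 − 34 = 146; q' = -454 + 3·180 = 86.
The subsidy expands output by 86 − 20 = 66 past the efficient level; on those units the gap between marginal cost and willingness to pay runs from 0 up to 34.
DWL = ½ × 34 × 66 = 1122.

Deadweight loss = $1122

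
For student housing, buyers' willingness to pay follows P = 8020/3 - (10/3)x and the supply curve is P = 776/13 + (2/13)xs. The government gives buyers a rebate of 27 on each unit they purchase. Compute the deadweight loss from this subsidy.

Pre-subsidy: 8020/3 - (10/3)x = 776/13 + (2/13)x gives x* = 749.5 and P* = 175.
With the rebate, buyers effectively pay Pb = Ps − 27, where Ps is the price sellers receive.
On the curves, Pb = 8020/3 - (10/3)x and Ps = 776/13 + (2/13)x; the wedge Ps − Pb = 27 gives 776/13 + (2/13)x − (8020/3 - (10/3)x) = 27, so x' = 102985/136.
Then Pb = 8020/3 − (10/3)·(102985/136) = 10145/68 and Ps = 776/13 + (2/13)·(102985/136) = 11981/68.
The subsidy expands output by 102985/136 − 749.5 = 1053/136 past the efficient level; on those units the gap between marginal cost and willingness to pay runs from 0 up to 27.
DWL = ½ × 27 × 1053/136 = 28431/272.

Deadweight loss = 28431/272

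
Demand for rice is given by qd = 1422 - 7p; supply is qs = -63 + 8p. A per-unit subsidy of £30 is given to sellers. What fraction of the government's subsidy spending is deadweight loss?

DWL / government spending = 56/841

Pre-subsidy: 1422 - 7p = -63 + 8p gives p* = 99, q* = 729.
With the subsidy, sellers receive ps = pb + 30 for each unit, where pb is the price buyers pay.
Supply in terms of pb becomes qs = -63 + 8(pb + 30) = 177 + 8pb. Setting this equal to demand: 1422 - 7pb = 177 + 8pb, so pb = 83.
Sellers receive ps = 83 + 30 = 113; q' = 1422 − 7·83 = 841.
ΔCS = ½(729 + 841)(99 − 83) = 12560; ΔPS = ½(729 + 841)(113 − 99) = 10990.
Government spending = 30 × 841 = 25230.
DWL = ½ × 30 × (841 − 729) = 1680; fraction = 1680 / 25230 = 56/841.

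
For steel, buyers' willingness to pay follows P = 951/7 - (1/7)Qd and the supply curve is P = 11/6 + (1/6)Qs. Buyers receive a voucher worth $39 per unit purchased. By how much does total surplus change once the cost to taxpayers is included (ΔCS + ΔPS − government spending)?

Net change in total surplus = -$2457

Pre-subsidy: 951/7 - (1/7)Q = 11/6 + (1/6)Q gives Q* = 433 and P* = 74.
With the rebate, buyers effectively pay Pb = Ps − 39, where Ps is the price sellers receive.
On the curves, Pb = 951/7 - (1/7)Q and Ps = 11/6 + (1/6)Q; the wedge Ps − Pb = 39 gives 11/6 + (1/6)Q − (951/7 - (1/7)Q) = 39, so Q' = 559.
Then Pb = 951/7 − (1/7)·559 = 56 and Ps = 11/6 + (1/6)·559 = 95.
ΔCS = ½(433 + 559)(74 − 56) = 8928; ΔPS = ½(433 + 559)(95 − 74) = 10416.
Government spending = 39 × 559 = 21801.
Net change = 8928 + 10416 − 21801 = -2457. The loss equals the DWL triangle ½·39·126.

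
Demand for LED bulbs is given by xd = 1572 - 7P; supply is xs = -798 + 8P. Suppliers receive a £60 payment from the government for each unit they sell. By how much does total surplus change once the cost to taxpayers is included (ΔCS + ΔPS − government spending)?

Pre-subsidy: 1572 - 7P = -798 + 8P gives P* = 158, x* = 466.
With the subsidy, sellers receive Ps = Pb + 60 for each unit, where Pb is the price buyers pay.
Supply in terms of Pb becomes xs = -798 + 8(Pb + 60) = -318 + 8Pb. Setting this equal to demand: 1572 - 7Pb = -318 + 8Pb, so Pb = 126.
Sellers receive Ps = 126 + 60 = 186; x' = 1572 − 7·126 = 690.
ΔCS = ½(466 + 690)(158 − 126) = 18496; ΔPS = ½(466 + 690)(186 − 158) = 16184.
Government spending = 60 × 690 = 41400.
Net change = 18496 + 16184 − 41400 = -6720. The loss equals the DWL triangle ½·60·224.

Net change in total surplus = -£6720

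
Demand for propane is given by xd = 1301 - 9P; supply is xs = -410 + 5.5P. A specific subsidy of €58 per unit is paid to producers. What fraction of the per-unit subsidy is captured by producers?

Producer share = 18/29

Pre-subsidy: 1301 - 9P = -410 + 5.5P gives P* = 118, x* = 239.
With the subsidy, sellers receive Ps = Pb + 58 for each unit, where Pb is the price buyers pay.
Supply in terms of Pb becomes xs = -410 + 5.5(Pb + 58) = -91 + 5.5Pb. Setting this equal to demand: 1301 - 9Pb = -91 + 5.5Pb, so Pb = 96.
Sellers receive Ps = 96 + 58 = 154; x' = 1301 − 9·96 = 437.
Buyers' price falls by P* − Pb = 118 − 96 = 22; sellers' price rises by Ps − P* = 154 − 118 = 36.
So producers capture 36/58 = 18/29 of each unit of subsidy.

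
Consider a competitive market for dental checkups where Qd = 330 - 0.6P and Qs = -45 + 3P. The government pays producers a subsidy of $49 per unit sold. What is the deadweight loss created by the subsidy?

Pre-subsidy: 330 - 0.6P = -45 + 3P gives P* = 625/6, Q* = 267.5.
With the subsidy, sellers receive Ps = Pb + 49 for each unit, where Pb is the price buyers pay.
Supply in terms of Pb becomes Qs = -45 + 3(Pb + 49) = 102 + 3Pb. Setting this equal to demand: 330 - 0.6Pb = 102 + 3Pb, so Pb = 190/3.
Sellers receive Ps = 190/3 + 49 = 337/3; Q' = 330 − 0.6·(190/3) = 292.
The subsidy expands output by 292 − 267.5 = 24.5 past the efficient level; on those units the gap between marginal cost and willingness to pay runs from 0 up to 49.
DWL = ½ × 49 × 24.5 = 600.25.

Deadweight loss = $600.25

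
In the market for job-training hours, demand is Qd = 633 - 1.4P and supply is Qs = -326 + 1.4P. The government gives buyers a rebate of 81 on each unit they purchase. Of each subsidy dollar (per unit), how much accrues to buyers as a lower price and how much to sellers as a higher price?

Buyers gain 40.5 per unit; sellers gain 40.5 per unit

Pre-subsidy: 633 - 1.4P = -326 + 1.4P gives P* = 342.5, Q* = 153.5.
With the rebate, buyers effectively pay Pb = Ps − 81, where Ps is the price sellers receive.
Demand in terms of Ps becomes Qd = 633 − 1.4(Ps − 81) = 746.4 - 1.4Ps. Setting this equal to supply: 746.4 - 1.4Ps = -326 + 1.4Ps, so Ps = 383.
Buyers pay Pb = 383 − 81 = 302; Q' = -326 + 1.4·383 = 210.2.
Buyers' price falls by P* − Pb = 342.5 − 302 = 40.5; sellers' price rises by Ps − P* = 383 − 342.5 = 40.5.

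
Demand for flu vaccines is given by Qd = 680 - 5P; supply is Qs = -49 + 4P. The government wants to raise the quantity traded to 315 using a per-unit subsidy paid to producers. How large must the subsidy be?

At Q = 315, invert demand for the buyer price: Pb = (680 − 315)/5 = 73; invert supply for the seller price: Ps = (315 − (-49))/4 = 91.
The subsidy must fill the gap: s = Ps − Pb = 91 − 73 = 18.

Required subsidy s = 18 per unit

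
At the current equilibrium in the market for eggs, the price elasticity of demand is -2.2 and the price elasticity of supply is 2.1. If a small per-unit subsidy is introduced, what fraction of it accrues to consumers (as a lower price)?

Consumer share = 21/43

For a small subsidy around the equilibrium, the benefit split depends on the relative slopes, which at a point are proportional to the elasticities.
Buyer share = εs/(εs + |εd|) = 2.1/(2.1 + 2.2) = 21/43; seller share = |εd|/(εs + |εd|) = 22/43.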